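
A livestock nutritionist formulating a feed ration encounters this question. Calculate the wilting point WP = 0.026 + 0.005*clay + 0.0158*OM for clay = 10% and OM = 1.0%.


WP = 0.026 + 0.005*10 + 0.0158*1.0
   = 0.026 + 0.0500 + 0.0158
   = 0.0918


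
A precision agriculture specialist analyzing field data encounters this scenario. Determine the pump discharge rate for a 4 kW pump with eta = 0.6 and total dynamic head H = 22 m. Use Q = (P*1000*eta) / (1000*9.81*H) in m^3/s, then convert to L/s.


Q = (P * 1000 * eta) / (rho * g * H)
  = (4 * 1000 * 0.6) / (1000 * 9.81 * 22)
  = 2400 / 215820
  = 0.01112 m^3/s = 11.12 L/s


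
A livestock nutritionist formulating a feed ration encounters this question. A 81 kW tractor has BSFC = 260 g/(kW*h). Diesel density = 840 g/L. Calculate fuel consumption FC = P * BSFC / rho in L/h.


FC = P * BSFC / rho_fuel
   = 81 * 260 / 840
   = 21060 / 840
   = 25.07 L/h


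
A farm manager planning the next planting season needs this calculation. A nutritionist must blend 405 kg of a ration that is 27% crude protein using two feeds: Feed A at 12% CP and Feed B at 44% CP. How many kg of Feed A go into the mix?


parts_A = CP_b - target = 44 - 27 = 17
parts_B = target - CP_a = 27 - 12 = 15
total_parts = 17 + 15 = 32
Feed A = 405 * 17 / 32 = 215.16 kg
Feed B = 405 * 15 / 32 = 189.84 kg

215.16 kg


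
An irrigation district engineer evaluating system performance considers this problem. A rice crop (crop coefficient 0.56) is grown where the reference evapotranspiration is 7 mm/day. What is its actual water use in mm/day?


ETc = Kc * ET0
    = 0.56 * 7
    = 3.92 mm/day


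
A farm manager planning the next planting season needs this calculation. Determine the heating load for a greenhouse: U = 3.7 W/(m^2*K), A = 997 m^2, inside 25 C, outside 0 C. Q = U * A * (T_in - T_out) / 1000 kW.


dT = 25 - (0) = 25 K
Q = U * A * dT
  = 3.7 * 997 * 25
  = 92222.50 W = 92.22 kW


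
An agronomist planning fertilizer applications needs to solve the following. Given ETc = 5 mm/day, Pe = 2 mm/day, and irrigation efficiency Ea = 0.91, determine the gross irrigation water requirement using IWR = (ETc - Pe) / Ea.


IWR = (ETc - Pe) / Ea
    = (5 - 2) / 0.91
    = 3 / 0.91
    = 3.30 mm/day


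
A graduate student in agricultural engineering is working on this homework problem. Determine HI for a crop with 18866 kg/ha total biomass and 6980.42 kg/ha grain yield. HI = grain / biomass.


HI = grain_yield / biomass
   = 6980.42 / 18866
   = 0.37


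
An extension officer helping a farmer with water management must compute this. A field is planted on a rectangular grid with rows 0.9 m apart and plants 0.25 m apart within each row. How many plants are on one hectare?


D = 10000 / (row_sp * plant_sp)
  = 10000 / (0.9 * 0.25)
  = 10000 / 0.2250
  = 44444.44 plants/ha


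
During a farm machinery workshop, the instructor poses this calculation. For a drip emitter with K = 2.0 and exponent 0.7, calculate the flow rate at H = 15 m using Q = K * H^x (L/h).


Q = K * H^x
  = 2.0 * 15^0.7
  = 2.0 * 6.6568
  = 13.31 L/h


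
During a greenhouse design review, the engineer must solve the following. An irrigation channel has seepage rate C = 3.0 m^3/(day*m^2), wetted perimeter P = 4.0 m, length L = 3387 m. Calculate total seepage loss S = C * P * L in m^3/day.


S = C * P * L
  = 3.0 * 4.0 * 3387
  = 40644 m^3/day


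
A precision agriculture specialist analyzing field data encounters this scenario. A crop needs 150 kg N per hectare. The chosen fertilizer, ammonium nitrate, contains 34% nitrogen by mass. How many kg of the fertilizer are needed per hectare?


Rate = N_required / (N_content / 100)
     = 150 / (34 / 100)
     = 150 / 0.34
     = 441.18 kg/ha


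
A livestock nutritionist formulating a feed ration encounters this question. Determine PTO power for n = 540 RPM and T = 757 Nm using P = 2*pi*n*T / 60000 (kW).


P = 2*pi*n*T / 60000
  = 2*pi * 540 * 757 / 60000
  = 2568440.49 / 60000
  = 42.81 kW


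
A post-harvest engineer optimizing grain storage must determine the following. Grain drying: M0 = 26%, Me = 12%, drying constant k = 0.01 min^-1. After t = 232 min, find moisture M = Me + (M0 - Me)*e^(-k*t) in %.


M = Me + (M0 - Me) * e^(-k*t)
  = 12 + (26 - 12) * e^(-0.01*232)
  = 12 + 14 * e^(-2.320)
  = 12 + 14 * 0.09827
  = 12 + 1.3758
  = 13.38%


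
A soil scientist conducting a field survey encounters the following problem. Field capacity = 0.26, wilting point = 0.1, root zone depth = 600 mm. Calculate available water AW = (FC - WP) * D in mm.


AW = (FC - WP) * D
   = (0.26 - 0.1) * 600
   = 0.16 * 600
   = 96 mm


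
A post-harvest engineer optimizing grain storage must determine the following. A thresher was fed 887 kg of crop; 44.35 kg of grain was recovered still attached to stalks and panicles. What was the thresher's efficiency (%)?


eta = (total - unthreshed) / total * 100
    = (887 - 44.35) / 887 * 100
    = 842.65 / 887 * 100
    = 95%


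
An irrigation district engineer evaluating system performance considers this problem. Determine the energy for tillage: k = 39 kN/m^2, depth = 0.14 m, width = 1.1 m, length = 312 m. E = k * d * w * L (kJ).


E = k * d * w * L
  = 39 * 0.14 * 1.1 * 312
  = 1873.87 kJ


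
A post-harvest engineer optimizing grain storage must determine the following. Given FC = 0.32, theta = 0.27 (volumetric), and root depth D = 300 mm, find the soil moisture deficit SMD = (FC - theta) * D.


SMD = (FC - theta) * D
    = (0.32 - 0.27) * 300
    = 0.050 * 300
    = 15 mm


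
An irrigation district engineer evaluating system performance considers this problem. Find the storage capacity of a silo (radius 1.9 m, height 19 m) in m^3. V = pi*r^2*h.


V = pi * r^2 * h
  = pi * 1.9^2 * 19
  = pi * 3.61 * 19
  = 215.48 m^3


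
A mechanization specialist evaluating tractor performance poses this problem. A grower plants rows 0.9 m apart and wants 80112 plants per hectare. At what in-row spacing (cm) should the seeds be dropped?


spacing = 10000 / (row_sp * density)
        = 10000 / (0.9 * 80112)
        = 10000 / 72100.80
        = 0.13869 m = 13.87 cm


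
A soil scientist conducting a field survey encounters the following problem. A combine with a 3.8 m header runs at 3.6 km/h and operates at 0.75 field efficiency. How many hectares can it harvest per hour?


C = w * v * eta_f / 10
  = 3.8 * 3.6 * 0.75 / 10
  = 10.26 / 10
  = 1.03 ha/h


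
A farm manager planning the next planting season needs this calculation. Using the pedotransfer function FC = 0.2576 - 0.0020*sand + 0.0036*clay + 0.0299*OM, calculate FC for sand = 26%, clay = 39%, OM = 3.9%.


FC = 0.2576 - 0.0020*26 + 0.0036*39 + 0.0299*3.9
   = 0.2576 - 0.0520 + 0.1404 + 0.1166
   = 0.4626


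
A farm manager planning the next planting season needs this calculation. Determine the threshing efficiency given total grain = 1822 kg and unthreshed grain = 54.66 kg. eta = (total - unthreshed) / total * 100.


eta = (total - unthreshed) / total * 100
    = (1822 - 54.66) / 1822 * 100
    = 1767.34 / 1822 * 100
    = 97%


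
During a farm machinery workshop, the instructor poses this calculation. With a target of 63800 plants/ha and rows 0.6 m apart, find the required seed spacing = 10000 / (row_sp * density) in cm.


spacing = 10000 / (row_sp * density)
        = 10000 / (0.6 * 63800)
        = 10000 / 38280
        = 0.26123 m = 26.12 cm


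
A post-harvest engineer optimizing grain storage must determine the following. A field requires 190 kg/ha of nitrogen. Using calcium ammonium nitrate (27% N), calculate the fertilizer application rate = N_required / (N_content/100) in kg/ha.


Rate = N_required / (N_content / 100)
     = 190 / (27 / 100)
     = 190 / 0.27
     = 703.70 kg/ha


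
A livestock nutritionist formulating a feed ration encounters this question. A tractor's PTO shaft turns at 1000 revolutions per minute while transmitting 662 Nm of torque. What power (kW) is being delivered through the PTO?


P = 2*pi*n*T / 60000
  = 2*pi * 1000 * 662 / 60000
  = 4159468.67 / 60000
  = 69.32 kW


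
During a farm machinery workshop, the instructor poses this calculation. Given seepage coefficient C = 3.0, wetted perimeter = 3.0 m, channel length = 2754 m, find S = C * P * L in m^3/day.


S = C * P * L
  = 3.0 * 3.0 * 2754
  = 24786 m^3/day


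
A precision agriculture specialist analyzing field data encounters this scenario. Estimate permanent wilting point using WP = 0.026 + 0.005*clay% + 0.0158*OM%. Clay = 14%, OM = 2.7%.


WP = 0.026 + 0.005*14 + 0.0158*2.7
   = 0.026 + 0.0700 + 0.0427
   = 0.1387


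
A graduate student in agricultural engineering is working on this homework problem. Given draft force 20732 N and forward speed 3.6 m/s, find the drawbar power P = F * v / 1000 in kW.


P = F * v / 1000
  = 20732 * 3.6 / 1000
  = 74635.20 / 1000
  = 74.64 kW


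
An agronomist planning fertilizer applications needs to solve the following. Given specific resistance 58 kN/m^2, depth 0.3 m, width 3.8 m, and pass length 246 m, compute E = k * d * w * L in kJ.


E = k * d * w * L
  = 58 * 0.3 * 3.8 * 246
  = 16265.52 kJ


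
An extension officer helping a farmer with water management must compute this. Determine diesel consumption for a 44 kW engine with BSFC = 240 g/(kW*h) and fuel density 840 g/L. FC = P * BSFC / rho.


FC = P * BSFC / rho_fuel
   = 44 * 240 / 840
   = 10560 / 840
   = 12.57 L/h


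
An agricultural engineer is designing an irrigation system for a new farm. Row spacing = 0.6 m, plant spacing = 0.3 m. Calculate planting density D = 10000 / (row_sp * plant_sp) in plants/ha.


D = 10000 / (row_sp * plant_sp)
  = 10000 / (0.6 * 0.3)
  = 10000 / 0.1800
  = 55555.56 plants/ha


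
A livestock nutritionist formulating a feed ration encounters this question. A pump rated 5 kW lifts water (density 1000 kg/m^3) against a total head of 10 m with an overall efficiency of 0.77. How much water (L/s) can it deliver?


Q = (P * 1000 * eta) / (rho * g * H)
  = (5 * 1000 * 0.77) / (1000 * 9.81 * 10)
  = 3850 / 98100
  = 0.03925 m^3/s = 39.25 L/s


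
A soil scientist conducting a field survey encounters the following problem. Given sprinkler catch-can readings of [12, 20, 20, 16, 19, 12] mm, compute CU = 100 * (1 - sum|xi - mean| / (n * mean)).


xbar = 99 / 6 = 16.500
sum|xi - xbar| = 19
CU = 100 * (1 - 19 / (6 * 16.500))
   = 100 * (1 - 0.1919)
   = 80.81%


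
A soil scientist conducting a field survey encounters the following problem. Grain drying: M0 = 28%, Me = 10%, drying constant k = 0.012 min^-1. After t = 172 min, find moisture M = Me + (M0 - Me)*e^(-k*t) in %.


M = Me + (M0 - Me) * e^(-k*t)
  = 10 + (28 - 10) * e^(-0.012*172)
  = 10 + 18 * e^(-2.064)
  = 10 + 18 * 0.12695
  = 10 + 2.2850
  = 12.29%


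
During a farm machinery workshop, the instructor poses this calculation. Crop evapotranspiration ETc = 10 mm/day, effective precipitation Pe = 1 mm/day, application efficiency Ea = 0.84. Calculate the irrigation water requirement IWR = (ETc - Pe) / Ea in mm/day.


IWR = (ETc - Pe) / Ea
    = (10 - 1) / 0.84
    = 9 / 0.84
    = 10.71 mm/day


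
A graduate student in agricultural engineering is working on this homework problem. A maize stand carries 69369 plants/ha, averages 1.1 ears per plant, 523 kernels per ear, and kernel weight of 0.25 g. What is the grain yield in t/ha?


Y = density * ears * kernels * kw
  = 69369 * 1.1 * 523 * 0.25 g/ha
  = 9976996.43 g/ha
  = 9977.00 kg/ha = 9.98 t/ha


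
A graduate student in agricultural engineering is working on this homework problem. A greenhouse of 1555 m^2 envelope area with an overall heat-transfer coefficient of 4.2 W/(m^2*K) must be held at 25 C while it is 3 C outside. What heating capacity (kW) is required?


dT = 25 - (3) = 22 K
Q = U * A * dT
  = 4.2 * 1555 * 22
  = 143682 W = 143.68 kW


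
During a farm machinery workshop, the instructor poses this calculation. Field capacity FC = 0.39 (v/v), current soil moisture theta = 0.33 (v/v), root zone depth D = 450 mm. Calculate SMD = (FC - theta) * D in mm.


SMD = (FC - theta) * D
    = (0.39 - 0.33) * 450
    = 0.060 * 450
    = 27 mm


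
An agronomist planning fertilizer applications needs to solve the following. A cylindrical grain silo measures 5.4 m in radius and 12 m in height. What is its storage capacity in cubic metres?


V = pi * r^2 * h
  = pi * 5.4^2 * 12
  = pi * 29.16 * 12
  = 1099.31 m^3


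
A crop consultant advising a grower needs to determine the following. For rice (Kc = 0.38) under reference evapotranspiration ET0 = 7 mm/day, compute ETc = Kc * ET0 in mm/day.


ETc = Kc * ET0
    = 0.38 * 7
    = 2.66 mm/day


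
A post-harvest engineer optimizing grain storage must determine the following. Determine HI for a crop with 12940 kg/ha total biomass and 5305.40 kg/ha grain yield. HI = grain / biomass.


HI = grain_yield / biomass
   = 5305.40 / 12940
   = 0.41


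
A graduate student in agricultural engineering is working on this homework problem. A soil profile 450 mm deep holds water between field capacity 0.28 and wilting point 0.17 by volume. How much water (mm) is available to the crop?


AW = (FC - WP) * D
   = (0.28 - 0.17) * 450
   = 0.11 * 450
   = 49.50 mm


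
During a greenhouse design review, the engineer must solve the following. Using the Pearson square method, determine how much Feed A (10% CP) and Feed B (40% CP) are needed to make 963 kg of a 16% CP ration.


parts_A = CP_b - target = 40 - 16 = 24
parts_B = target - CP_a = 16 - 10 = 6
total_parts = 24 + 6 = 30
Feed A = 963 * 24 / 30 = 770.40 kg
Feed B = 963 * 6 / 30 = 192.60 kg

770.40 kg


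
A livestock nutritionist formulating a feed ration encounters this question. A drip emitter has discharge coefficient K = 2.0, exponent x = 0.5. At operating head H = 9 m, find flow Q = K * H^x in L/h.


Q = K * H^x
  = 2.0 * 9^0.5
  = 2.0 * 3
  = 6 L/h


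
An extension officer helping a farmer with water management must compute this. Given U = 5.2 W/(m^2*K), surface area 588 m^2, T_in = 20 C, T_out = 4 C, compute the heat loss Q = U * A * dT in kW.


dT = 20 - (4) = 16 K
Q = U * A * dT
  = 5.2 * 588 * 16
  = 48921.60 W = 48.92 kW


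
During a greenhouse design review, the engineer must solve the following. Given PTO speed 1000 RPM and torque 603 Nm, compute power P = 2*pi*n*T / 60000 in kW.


P = 2*pi*n*T / 60000
  = 2*pi * 1000 * 603 / 60000
  = 3788760.74 / 60000
  = 63.15 kW


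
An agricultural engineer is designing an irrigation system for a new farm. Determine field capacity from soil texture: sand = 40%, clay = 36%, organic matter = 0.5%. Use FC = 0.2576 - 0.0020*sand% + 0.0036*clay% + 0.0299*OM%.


FC = 0.2576 - 0.0020*40 + 0.0036*36 + 0.0299*0.5
   = 0.2576 - 0.0800 + 0.1296 + 0.0150
   = 0.3222


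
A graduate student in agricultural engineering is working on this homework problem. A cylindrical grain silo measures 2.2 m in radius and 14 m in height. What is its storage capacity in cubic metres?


V = pi * r^2 * h
  = pi * 2.2^2 * 14
  = pi * 4.84 * 14
  = 212.87 m^3


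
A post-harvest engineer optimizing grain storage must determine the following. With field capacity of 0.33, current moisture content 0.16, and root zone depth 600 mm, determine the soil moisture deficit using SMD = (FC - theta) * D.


SMD = (FC - theta) * D
    = (0.33 - 0.16) * 600
    = 0.170 * 600
    = 102 mm


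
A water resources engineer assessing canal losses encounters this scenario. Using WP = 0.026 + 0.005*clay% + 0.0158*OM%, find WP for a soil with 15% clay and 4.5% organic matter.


WP = 0.026 + 0.005*15 + 0.0158*4.5
   = 0.026 + 0.0750 + 0.0711
   = 0.1721


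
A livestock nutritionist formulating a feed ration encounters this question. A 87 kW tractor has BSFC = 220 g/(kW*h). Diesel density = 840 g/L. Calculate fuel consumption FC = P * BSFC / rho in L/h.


FC = P * BSFC / rho_fuel
   = 87 * 220 / 840
   = 19140 / 840
   = 22.79 L/h


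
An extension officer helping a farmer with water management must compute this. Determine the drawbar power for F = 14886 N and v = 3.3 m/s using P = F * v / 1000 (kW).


P = F * v / 1000
  = 14886 * 3.3 / 1000
  = 49123.80 / 1000
  = 49.12 kW


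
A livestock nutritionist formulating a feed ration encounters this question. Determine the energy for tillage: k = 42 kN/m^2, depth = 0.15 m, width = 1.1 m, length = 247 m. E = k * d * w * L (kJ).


E = k * d * w * L
  = 42 * 0.15 * 1.1 * 247
  = 1711.71 kJ


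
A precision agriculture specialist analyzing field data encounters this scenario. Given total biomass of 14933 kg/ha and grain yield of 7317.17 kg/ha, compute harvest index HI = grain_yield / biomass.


HI = grain_yield / biomass
   = 7317.17 / 14933
   = 0.49


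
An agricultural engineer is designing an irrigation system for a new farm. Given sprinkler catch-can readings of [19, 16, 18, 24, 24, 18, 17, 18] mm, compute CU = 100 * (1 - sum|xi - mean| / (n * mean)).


xbar = 154 / 8 = 19.250
sum|xi - xbar| = 19
CU = 100 * (1 - 19 / (8 * 19.250))
   = 100 * (1 - 0.1234)
   = 87.66%


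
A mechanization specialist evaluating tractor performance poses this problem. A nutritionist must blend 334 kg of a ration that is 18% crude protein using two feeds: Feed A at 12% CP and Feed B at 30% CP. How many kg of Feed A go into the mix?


parts_A = CP_b - target = 30 - 18 = 12
parts_B = target - CP_a = 18 - 12 = 6
total_parts = 12 + 6 = 18
Feed A = 334 * 12 / 18 = 222.67 kg
Feed B = 334 * 6 / 18 = 111.33 kg

222.67 kg


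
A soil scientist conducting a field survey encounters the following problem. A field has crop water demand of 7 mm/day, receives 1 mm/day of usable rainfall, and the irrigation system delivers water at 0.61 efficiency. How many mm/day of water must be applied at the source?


IWR = (ETc - Pe) / Ea
    = (7 - 1) / 0.61
    = 6 / 0.61
    = 9.84 mm/day


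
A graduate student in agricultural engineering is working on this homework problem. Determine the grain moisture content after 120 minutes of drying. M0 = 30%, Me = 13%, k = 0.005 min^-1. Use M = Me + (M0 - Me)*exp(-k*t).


M = Me + (M0 - Me) * e^(-k*t)
  = 13 + (30 - 13) * e^(-0.005*120)
  = 13 + 17 * e^(-0.600)
  = 13 + 17 * 0.54881
  = 13 + 9.3298
  = 22.33%


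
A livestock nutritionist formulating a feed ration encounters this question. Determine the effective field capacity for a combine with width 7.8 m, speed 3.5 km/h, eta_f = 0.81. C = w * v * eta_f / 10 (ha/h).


C = w * v * eta_f / 10
  = 7.8 * 3.5 * 0.81 / 10
  = 22.11 / 10
  = 2.21 ha/h


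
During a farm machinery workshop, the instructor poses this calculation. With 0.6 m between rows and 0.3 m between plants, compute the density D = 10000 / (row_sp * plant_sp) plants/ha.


D = 10000 / (row_sp * plant_sp)
  = 10000 / (0.6 * 0.3)
  = 10000 / 0.1800
  = 55555.56 plants/ha


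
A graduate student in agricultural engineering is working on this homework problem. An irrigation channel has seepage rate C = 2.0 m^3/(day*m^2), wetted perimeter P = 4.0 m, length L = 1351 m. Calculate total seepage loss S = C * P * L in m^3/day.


S = C * P * L
  = 2.0 * 4.0 * 1351
  = 10808 m^3/day


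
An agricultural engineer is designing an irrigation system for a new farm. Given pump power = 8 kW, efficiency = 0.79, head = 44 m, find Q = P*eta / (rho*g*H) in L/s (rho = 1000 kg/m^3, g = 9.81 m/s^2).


Q = (P * 1000 * eta) / (rho * g * H)
  = (8 * 1000 * 0.79) / (1000 * 9.81 * 44)
  = 6320 / 431640
  = 0.01464 m^3/s = 14.64 L/s


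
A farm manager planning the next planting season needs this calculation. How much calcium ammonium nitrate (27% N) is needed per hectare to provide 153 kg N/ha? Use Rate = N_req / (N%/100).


Rate = N_required / (N_content / 100)
     = 153 / (27 / 100)
     = 153 / 0.27
     = 566.67 kg/ha


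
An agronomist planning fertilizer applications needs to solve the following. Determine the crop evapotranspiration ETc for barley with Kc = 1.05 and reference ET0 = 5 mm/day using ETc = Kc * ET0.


ETc = Kc * ET0
    = 1.05 * 5
    = 5.25 mm/day


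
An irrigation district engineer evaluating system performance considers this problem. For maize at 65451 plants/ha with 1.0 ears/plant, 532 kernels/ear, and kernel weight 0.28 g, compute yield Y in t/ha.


Y = density * ears * kernels * kw
  = 65451 * 1.0 * 532 * 0.28 g/ha
  = 9749580.96 g/ha
  = 9749.58 kg/ha = 9.75 t/ha


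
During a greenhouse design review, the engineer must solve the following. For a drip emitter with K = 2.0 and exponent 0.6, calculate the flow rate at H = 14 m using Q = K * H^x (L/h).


Q = K * H^x
  = 2.0 * 14^0.6
  = 2.0 * 4.8717
  = 9.74 L/h


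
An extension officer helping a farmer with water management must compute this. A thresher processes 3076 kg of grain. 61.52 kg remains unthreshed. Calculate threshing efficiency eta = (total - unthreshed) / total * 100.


eta = (total - unthreshed) / total * 100
    = (3076 - 61.52) / 3076 * 100
    = 3014.48 / 3076 * 100
    = 98%


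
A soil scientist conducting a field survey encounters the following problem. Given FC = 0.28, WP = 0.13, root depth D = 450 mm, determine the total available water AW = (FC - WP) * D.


AW = (FC - WP) * D
   = (0.28 - 0.13) * 450
   = 0.15 * 450
   = 67.50 mm


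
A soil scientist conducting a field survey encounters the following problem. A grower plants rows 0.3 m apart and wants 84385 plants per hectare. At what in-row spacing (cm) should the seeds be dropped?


spacing = 10000 / (row_sp * density)
        = 10000 / (0.3 * 84385)
        = 10000 / 25315.50
        = 0.39501 m = 39.50 cm


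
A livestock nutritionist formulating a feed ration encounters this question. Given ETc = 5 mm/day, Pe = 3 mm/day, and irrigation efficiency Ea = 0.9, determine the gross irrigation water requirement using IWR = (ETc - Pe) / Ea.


IWR = (ETc - Pe) / Ea
    = (5 - 3) / 0.9
    = 2 / 0.9
    = 2.22 mm/day


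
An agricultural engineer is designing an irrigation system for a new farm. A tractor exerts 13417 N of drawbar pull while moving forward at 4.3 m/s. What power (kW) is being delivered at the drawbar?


P = F * v / 1000
  = 13417 * 4.3 / 1000
  = 57693.10 / 1000
  = 57.69 kW


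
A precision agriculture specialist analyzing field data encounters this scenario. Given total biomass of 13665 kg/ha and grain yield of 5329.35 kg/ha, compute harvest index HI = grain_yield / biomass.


HI = grain_yield / biomass
   = 5329.35 / 13665
   = 0.39


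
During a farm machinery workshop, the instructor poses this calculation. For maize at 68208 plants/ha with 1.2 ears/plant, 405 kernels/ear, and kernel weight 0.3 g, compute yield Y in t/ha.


Y = density * ears * kernels * kw
  = 68208 * 1.2 * 405 * 0.3 g/ha
  = 9944726.40 g/ha
  = 9944.73 kg/ha = 9.94 t/ha


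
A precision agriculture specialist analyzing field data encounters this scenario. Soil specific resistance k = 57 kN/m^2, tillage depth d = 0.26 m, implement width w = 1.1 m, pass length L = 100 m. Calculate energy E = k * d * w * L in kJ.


E = k * d * w * L
  = 57 * 0.26 * 1.1 * 100
  = 1630.20 kJ


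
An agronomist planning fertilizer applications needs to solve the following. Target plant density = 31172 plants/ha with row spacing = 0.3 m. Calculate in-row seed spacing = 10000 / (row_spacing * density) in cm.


spacing = 10000 / (row_sp * density)
        = 10000 / (0.3 * 31172)
        = 10000 / 9351.60
        = 1.06934 m = 106.93 cm


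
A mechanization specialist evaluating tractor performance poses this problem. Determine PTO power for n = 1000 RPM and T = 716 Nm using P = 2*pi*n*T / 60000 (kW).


P = 2*pi*n*T / 60000
  = 2*pi * 1000 * 716 / 60000
  = 4498760.68 / 60000
  = 74.98 kW


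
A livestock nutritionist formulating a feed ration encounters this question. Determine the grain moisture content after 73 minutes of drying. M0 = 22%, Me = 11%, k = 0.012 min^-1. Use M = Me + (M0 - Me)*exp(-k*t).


M = Me + (M0 - Me) * e^(-k*t)
  = 11 + (22 - 11) * e^(-0.012*73)
  = 11 + 11 * e^(-0.876)
  = 11 + 11 * 0.41645
  = 11 + 4.5809
  = 15.58%


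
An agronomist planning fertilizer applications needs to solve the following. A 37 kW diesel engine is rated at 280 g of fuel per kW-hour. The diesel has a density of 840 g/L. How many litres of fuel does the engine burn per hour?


FC = P * BSFC / rho_fuel
   = 37 * 280 / 840
   = 10360 / 840
   = 12.33 L/h


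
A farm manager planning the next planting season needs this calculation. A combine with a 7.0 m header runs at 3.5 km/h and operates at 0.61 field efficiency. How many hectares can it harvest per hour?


C = w * v * eta_f / 10
  = 7.0 * 3.5 * 0.61 / 10
  = 14.95 / 10
  = 1.49 ha/h


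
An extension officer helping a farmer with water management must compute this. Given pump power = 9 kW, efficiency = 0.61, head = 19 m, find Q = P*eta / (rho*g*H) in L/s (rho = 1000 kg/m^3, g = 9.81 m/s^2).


Q = (P * 1000 * eta) / (rho * g * H)
  = (9 * 1000 * 0.61) / (1000 * 9.81 * 19)
  = 5490 / 186390
  = 0.02945 m^3/s = 29.45 L/s


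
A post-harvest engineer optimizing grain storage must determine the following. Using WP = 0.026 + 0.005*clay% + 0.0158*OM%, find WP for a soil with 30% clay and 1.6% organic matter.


WP = 0.026 + 0.005*30 + 0.0158*1.6
   = 0.026 + 0.1500 + 0.0253
   = 0.2013


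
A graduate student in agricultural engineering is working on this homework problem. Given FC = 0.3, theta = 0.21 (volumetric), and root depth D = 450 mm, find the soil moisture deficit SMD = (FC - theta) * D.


SMD = (FC - theta) * D
    = (0.3 - 0.21) * 450
    = 0.090 * 450
    = 40.50 mm


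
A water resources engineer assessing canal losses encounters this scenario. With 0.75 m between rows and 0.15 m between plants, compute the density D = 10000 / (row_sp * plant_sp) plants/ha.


D = 10000 / (row_sp * plant_sp)
  = 10000 / (0.75 * 0.15)
  = 10000 / 0.1125
  = 88888.89 plants/ha


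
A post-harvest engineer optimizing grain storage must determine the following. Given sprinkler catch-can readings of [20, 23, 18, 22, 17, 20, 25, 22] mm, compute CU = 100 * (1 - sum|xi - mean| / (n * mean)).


xbar = 167 / 8 = 20.875
sum|xi - xbar| = 17
CU = 100 * (1 - 17 / (8 * 20.875))
   = 100 * (1 - 0.1018)
   = 89.82%


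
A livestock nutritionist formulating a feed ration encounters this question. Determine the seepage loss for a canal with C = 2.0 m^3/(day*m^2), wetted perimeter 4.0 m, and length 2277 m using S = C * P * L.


S = C * P * L
  = 2.0 * 4.0 * 2277
  = 18216 m^3/day


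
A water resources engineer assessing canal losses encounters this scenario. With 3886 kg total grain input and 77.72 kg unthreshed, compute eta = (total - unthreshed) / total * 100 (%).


eta = (total - unthreshed) / total * 100
    = (3886 - 77.72) / 3886 * 100
    = 3808.28 / 3886 * 100
    = 98%


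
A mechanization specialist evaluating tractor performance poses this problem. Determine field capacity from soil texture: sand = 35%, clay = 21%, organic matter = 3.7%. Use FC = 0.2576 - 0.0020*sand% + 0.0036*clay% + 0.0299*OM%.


FC = 0.2576 - 0.0020*35 + 0.0036*21 + 0.0299*3.7
   = 0.2576 - 0.0700 + 0.0756 + 0.1106
   = 0.3738


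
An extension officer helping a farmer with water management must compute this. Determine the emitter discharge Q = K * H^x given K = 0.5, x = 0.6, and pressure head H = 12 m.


Q = K * H^x
  = 0.5 * 12^0.6
  = 0.5 * 4.4413
  = 2.22 L/h


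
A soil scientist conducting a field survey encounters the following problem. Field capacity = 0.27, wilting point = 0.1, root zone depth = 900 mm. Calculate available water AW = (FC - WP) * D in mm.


AW = (FC - WP) * D
   = (0.27 - 0.1) * 900
   = 0.17 * 900
   = 153 mm


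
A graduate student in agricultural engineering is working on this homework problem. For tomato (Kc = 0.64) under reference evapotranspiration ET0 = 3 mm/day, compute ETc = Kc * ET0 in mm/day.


ETc = Kc * ET0
    = 0.64 * 3
    = 1.92 mm/day


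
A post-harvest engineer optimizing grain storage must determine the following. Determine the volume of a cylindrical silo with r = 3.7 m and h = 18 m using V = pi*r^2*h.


V = pi * r^2 * h
  = pi * 3.7^2 * 18
  = pi * 13.69 * 18
  = 774.15 m^3


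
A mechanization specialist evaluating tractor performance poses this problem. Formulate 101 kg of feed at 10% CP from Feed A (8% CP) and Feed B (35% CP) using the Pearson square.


parts_A = CP_b - target = 35 - 10 = 25
parts_B = target - CP_a = 10 - 8 = 2
total_parts = 25 + 2 = 27
Feed A = 101 * 25 / 27 = 93.52 kg
Feed B = 101 * 2 / 27 = 7.48 kg

93.52 kg


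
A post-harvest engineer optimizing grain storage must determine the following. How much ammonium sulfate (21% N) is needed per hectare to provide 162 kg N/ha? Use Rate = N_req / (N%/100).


Rate = N_required / (N_content / 100)
     = 162 / (21 / 100)
     = 162 / 0.21
     = 771.43 kg/ha


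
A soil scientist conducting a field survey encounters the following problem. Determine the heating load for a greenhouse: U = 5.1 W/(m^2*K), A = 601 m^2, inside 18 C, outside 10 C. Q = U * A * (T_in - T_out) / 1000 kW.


dT = 18 - (10) = 8 K
Q = U * A * dT
  = 5.1 * 601 * 8
  = 24520.80 W = 24.52 kW


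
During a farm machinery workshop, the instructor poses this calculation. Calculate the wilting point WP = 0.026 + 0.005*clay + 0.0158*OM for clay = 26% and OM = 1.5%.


WP = 0.026 + 0.005*26 + 0.0158*1.5
   = 0.026 + 0.1300 + 0.0237
   = 0.1797


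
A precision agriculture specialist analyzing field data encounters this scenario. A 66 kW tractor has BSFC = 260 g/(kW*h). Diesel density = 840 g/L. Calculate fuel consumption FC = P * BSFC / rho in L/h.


FC = P * BSFC / rho_fuel
   = 66 * 260 / 840
   = 17160 / 840
   = 20.43 L/h


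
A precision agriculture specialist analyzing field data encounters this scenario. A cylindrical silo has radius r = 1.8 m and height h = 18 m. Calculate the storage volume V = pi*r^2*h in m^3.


V = pi * r^2 * h
  = pi * 1.8^2 * 18
  = pi * 3.24 * 18
  = 183.22 m^3


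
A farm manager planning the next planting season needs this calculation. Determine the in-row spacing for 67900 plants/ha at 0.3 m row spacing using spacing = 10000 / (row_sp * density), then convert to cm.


spacing = 10000 / (row_sp * density)
        = 10000 / (0.3 * 67900)
        = 10000 / 20370
        = 0.49092 m = 49.09 cm


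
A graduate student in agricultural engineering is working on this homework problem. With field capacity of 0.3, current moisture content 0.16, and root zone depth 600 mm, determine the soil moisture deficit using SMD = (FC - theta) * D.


SMD = (FC - theta) * D
    = (0.3 - 0.16) * 600
    = 0.140 * 600
    = 84 mm


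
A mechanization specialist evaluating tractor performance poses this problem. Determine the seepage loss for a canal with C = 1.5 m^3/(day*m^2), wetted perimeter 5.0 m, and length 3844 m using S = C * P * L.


S = C * P * L
  = 1.5 * 5.0 * 3844
  = 28830 m^3/day


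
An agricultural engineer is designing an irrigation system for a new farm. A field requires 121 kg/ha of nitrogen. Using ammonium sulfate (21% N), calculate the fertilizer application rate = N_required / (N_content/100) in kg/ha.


Rate = N_required / (N_content / 100)
     = 121 / (21 / 100)
     = 121 / 0.21
     = 576.19 kg/ha


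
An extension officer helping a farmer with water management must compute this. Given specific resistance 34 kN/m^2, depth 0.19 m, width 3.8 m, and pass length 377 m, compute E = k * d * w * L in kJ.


E = k * d * w * L
  = 34 * 0.19 * 3.8 * 377
  = 9254.60 kJ


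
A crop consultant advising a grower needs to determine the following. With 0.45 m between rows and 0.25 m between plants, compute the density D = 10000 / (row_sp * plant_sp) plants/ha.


D = 10000 / (row_sp * plant_sp)
  = 10000 / (0.45 * 0.25)
  = 10000 / 0.1125
  = 88888.89 plants/ha


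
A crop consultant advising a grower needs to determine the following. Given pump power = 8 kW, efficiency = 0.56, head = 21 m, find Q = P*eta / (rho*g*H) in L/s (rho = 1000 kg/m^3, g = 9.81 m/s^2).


Q = (P * 1000 * eta) / (rho * g * H)
  = (8 * 1000 * 0.56) / (1000 * 9.81 * 21)
  = 4480 / 206010
  = 0.02175 m^3/s = 21.75 L/s


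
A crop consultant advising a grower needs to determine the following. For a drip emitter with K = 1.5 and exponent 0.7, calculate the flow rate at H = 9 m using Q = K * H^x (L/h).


Q = K * H^x
  = 1.5 * 9^0.7
  = 1.5 * 4.6555
  = 6.98 L/h


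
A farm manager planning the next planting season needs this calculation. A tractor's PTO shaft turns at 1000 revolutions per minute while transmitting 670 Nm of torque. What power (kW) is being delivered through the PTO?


P = 2*pi*n*T / 60000
  = 2*pi * 1000 * 670 / 60000
  = 4209734.16 / 60000
  = 70.16 kW


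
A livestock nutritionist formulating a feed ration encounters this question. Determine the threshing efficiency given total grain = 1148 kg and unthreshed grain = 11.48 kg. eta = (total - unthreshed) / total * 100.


eta = (total - unthreshed) / total * 100
    = (1148 - 11.48) / 1148 * 100
    = 1136.52 / 1148 * 100
    = 99%


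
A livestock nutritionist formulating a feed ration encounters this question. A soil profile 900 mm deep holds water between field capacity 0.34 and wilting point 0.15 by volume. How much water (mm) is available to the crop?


AW = (FC - WP) * D
   = (0.34 - 0.15) * 900
   = 0.19 * 900
   = 171 mm


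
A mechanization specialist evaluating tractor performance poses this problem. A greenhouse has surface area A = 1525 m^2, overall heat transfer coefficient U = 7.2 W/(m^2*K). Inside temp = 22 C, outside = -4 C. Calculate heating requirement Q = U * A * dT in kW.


dT = 22 - (-4) = 26 K
Q = U * A * dT
  = 7.2 * 1525 * 26
  = 285480 W = 285.48 kW


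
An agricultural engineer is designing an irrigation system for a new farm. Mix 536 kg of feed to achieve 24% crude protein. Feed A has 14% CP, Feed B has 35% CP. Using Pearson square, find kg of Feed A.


parts_A = CP_b - target = 35 - 24 = 11
parts_B = target - CP_a = 24 - 14 = 10
total_parts = 11 + 10 = 21
Feed A = 536 * 11 / 21 = 280.76 kg
Feed B = 536 * 10 / 21 = 255.24 kg

280.76 kg


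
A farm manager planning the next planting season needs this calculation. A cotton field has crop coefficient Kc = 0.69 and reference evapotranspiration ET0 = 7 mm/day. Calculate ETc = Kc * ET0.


ETc = Kc * ET0
    = 0.69 * 7
    = 4.83 mm/day


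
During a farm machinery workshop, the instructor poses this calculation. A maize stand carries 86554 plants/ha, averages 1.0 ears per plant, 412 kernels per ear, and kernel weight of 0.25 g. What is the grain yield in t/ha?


Y = density * ears * kernels * kw
  = 86554 * 1.0 * 412 * 0.25 g/ha
  = 8915062 g/ha
  = 8915.06 kg/ha = 8.92 t/ha


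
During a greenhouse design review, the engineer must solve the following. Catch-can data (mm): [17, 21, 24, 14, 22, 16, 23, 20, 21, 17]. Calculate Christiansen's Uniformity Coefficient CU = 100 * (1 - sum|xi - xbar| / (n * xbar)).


xbar = 195 / 10 = 19.500
sum|xi - xbar| = 28
CU = 100 * (1 - 28 / (10 * 19.500))
   = 100 * (1 - 0.1436)
   = 85.64%


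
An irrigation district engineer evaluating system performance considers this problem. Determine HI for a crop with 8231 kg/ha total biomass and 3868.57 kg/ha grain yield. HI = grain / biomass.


HI = grain_yield / biomass
   = 3868.57 / 8231
   = 0.47


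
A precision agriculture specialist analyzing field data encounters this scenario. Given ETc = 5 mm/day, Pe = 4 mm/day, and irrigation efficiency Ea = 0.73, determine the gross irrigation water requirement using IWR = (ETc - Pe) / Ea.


IWR = (ETc - Pe) / Ea
    = (5 - 4) / 0.73
    = 1 / 0.73
    = 1.37 mm/day


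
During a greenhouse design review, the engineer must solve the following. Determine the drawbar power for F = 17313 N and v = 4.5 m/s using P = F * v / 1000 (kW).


P = F * v / 1000
  = 17313 * 4.5 / 1000
  = 77908.50 / 1000
  = 77.91 kW


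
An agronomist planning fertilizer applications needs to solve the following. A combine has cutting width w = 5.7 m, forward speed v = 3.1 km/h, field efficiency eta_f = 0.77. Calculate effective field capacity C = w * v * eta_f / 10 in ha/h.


C = w * v * eta_f / 10
  = 5.7 * 3.1 * 0.77 / 10
  = 13.61 / 10
  = 1.36 ha/h


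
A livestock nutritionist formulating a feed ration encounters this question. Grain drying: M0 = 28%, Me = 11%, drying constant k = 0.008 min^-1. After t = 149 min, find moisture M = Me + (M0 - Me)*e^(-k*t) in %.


M = Me + (M0 - Me) * e^(-k*t)
  = 11 + (28 - 11) * e^(-0.008*149)
  = 11 + 17 * e^(-1.192)
  = 11 + 17 * 0.30361
  = 11 + 5.1614
  = 16.16%


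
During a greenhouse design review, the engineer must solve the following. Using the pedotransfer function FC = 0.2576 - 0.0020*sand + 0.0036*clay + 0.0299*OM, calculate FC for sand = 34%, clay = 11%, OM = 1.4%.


FC = 0.2576 - 0.0020*34 + 0.0036*11 + 0.0299*1.4
   = 0.2576 - 0.0680 + 0.0396 + 0.0419
   = 0.2711


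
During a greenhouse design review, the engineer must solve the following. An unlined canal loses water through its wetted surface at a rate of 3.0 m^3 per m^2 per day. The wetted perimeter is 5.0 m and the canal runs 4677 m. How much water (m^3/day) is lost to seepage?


S = C * P * L
  = 3.0 * 5.0 * 4677
  = 70155 m^3/day


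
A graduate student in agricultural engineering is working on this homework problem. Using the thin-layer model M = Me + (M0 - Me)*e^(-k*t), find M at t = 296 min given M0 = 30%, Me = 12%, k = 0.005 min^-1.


M = Me + (M0 - Me) * e^(-k*t)
  = 12 + (30 - 12) * e^(-0.005*296)
  = 12 + 18 * e^(-1.480)
  = 12 + 18 * 0.22764
  = 12 + 4.0975
  = 16.10%


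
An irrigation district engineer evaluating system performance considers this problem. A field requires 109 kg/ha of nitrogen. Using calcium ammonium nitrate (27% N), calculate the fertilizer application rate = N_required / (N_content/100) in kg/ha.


Rate = N_required / (N_content / 100)
     = 109 / (27 / 100)
     = 109 / 0.27
     = 403.70 kg/ha


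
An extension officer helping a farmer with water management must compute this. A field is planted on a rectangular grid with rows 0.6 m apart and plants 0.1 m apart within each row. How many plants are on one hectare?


D = 10000 / (row_sp * plant_sp)
  = 10000 / (0.6 * 0.1)
  = 10000 / 0.0600
  = 166666.67 plants/ha


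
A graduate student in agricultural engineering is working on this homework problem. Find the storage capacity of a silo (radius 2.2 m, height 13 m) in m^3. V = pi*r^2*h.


V = pi * r^2 * h
  = pi * 2.2^2 * 13
  = pi * 4.84 * 13
  = 197.67 m^3


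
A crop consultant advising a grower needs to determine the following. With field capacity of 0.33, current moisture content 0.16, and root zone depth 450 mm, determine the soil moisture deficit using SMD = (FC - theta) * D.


SMD = (FC - theta) * D
    = (0.33 - 0.16) * 450
    = 0.170 * 450
    = 76.50 mm


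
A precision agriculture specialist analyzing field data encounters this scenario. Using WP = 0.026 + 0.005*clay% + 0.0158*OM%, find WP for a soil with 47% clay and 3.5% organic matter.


WP = 0.026 + 0.005*47 + 0.0158*3.5
   = 0.026 + 0.2350 + 0.0553
   = 0.3163


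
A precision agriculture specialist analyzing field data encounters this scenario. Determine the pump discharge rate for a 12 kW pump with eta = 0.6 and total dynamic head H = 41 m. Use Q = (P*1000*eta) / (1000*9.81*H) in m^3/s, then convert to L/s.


Q = (P * 1000 * eta) / (rho * g * H)
  = (12 * 1000 * 0.6) / (1000 * 9.81 * 41)
  = 7200 / 402210
  = 0.01790 m^3/s = 17.90 L/s


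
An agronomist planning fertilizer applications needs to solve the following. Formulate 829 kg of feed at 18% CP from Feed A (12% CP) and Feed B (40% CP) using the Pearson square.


parts_A = CP_b - target = 40 - 18 = 22
parts_B = target - CP_a = 18 - 12 = 6
total_parts = 22 + 6 = 28
Feed A = 829 * 22 / 28 = 651.36 kg
Feed B = 829 * 6 / 28 = 177.64 kg

651.36 kg
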